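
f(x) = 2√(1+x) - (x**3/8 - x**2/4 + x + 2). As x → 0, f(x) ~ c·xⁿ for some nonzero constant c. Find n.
4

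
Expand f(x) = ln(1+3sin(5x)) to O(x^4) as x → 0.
15*x - 225*x**2/2 + 2125*x**3/2 + O(x**4)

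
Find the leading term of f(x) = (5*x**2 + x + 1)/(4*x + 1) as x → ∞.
5*x/4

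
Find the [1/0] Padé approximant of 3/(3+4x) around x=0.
1 - 4*x/3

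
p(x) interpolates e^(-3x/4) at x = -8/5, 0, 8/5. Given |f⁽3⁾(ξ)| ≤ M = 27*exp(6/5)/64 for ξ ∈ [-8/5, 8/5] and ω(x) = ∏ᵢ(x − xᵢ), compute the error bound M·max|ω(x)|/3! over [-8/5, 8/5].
8*sqrt(3)*exp(6/5)/125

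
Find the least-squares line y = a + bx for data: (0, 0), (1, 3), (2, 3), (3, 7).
a = 1/10, b = 21/10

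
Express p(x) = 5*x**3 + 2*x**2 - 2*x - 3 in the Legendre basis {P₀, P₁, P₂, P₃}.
(-7/3)P₀ + P₁ + (4/3)P₂ + (2)P₃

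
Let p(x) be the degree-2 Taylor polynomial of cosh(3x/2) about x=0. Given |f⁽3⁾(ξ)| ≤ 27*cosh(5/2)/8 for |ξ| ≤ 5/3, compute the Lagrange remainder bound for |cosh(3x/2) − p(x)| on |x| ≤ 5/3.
125*cosh(5/2)/48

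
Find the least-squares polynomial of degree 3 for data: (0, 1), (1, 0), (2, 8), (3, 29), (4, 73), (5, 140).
68/63 + (-103/27)x + (107/63)x² + (25/27)x³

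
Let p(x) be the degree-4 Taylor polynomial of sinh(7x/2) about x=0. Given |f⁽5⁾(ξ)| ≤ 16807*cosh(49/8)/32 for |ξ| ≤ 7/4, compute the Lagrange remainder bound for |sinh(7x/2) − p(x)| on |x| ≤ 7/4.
282475249*cosh(49/8)/3932160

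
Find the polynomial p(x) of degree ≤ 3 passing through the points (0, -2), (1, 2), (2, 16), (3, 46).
x**3 + 2*x**2 + x - 2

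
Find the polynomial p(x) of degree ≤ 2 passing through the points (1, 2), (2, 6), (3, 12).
x**2 + x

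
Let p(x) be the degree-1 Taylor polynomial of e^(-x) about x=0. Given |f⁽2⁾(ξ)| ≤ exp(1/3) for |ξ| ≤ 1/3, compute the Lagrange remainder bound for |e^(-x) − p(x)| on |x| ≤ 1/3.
exp(1/3)/18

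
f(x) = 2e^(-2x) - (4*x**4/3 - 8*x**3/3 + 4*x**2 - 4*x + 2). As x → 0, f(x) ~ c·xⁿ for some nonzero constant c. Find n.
5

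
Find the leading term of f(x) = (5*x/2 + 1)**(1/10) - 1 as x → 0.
x/4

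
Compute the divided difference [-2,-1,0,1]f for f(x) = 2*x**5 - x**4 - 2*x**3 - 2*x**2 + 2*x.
10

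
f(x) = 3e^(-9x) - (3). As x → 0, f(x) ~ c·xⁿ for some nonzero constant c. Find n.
1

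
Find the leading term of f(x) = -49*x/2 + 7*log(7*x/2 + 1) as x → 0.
-343*x**2/8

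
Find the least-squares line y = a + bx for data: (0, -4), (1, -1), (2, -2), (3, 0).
a = -17/5, b = 11/10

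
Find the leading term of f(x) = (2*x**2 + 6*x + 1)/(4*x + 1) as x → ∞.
x/2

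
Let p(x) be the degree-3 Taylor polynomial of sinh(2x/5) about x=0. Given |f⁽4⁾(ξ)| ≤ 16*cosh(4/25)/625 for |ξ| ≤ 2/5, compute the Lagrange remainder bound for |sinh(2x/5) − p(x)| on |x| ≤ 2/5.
32*cosh(4/25)/1171875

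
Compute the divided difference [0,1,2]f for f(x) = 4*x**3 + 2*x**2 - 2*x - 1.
14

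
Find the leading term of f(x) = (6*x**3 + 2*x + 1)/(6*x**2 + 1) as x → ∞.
x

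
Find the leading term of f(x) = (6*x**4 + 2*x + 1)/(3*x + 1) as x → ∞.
2*x**3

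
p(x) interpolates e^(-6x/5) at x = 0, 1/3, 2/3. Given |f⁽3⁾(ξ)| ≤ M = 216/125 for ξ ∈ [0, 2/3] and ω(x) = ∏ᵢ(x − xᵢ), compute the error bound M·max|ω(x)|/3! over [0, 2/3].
8*sqrt(3)/3375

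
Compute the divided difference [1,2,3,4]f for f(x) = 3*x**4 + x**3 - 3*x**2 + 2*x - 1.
31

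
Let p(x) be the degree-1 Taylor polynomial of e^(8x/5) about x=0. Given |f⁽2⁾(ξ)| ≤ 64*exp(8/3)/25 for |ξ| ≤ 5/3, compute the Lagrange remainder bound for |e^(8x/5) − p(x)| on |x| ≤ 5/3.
32*exp(8/3)/9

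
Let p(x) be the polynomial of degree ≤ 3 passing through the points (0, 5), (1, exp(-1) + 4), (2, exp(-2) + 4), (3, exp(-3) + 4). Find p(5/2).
5*(-exp(2) + 1 + 3*e + 13*exp(3))*exp(-3)/16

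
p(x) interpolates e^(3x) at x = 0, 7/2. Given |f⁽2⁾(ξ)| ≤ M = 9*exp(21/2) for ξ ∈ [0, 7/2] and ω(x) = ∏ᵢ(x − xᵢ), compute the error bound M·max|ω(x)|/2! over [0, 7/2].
441*exp(21/2)/32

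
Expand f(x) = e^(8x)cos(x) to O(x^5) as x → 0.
1 + 8*x + 63*x**2/2 + 244*x**3/3 + 3713*x**4/24 + O(x**5)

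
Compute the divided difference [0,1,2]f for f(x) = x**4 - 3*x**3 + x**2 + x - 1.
-1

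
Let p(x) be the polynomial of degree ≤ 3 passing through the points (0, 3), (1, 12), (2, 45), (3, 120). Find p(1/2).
45/8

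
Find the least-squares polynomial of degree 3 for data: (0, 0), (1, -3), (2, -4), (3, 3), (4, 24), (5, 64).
2/63 + (-881/378)x + (-439/252)x² + (103/108)x³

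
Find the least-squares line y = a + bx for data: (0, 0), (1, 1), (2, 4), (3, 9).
a = -1, b = 3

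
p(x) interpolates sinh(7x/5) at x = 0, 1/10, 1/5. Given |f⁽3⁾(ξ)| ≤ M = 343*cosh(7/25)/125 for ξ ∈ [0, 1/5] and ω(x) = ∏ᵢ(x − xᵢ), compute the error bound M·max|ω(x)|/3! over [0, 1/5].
343*sqrt(3)*cosh(7/25)/3375000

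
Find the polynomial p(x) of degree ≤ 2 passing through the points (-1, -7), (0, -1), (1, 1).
-2*x**2 + 4*x - 1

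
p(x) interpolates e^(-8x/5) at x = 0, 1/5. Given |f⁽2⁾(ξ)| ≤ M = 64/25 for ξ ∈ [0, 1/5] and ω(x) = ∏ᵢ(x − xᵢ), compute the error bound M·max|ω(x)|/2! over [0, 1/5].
8/625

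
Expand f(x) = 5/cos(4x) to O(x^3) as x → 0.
5 + 40*x**2 + O(x**3)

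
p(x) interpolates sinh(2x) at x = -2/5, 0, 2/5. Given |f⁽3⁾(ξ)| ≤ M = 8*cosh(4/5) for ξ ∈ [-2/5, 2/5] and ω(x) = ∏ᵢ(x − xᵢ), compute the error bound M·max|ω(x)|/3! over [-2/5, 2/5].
64*sqrt(3)*cosh(4/5)/3375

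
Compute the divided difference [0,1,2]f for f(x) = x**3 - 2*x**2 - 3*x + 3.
1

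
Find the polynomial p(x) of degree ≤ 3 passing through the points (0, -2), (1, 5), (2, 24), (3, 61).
x**3 + 3*x**2 + 3*x - 2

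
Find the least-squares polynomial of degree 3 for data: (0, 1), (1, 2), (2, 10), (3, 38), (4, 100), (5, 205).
47/42 + (199/252)x + (-191/84)x² + (37/18)x³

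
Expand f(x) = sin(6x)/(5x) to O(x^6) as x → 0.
6/5 - 36*x**2/5 + 324*x**4/25 + O(x**6)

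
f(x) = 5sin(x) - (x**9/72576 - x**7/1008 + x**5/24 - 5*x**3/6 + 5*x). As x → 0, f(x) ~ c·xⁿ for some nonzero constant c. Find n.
11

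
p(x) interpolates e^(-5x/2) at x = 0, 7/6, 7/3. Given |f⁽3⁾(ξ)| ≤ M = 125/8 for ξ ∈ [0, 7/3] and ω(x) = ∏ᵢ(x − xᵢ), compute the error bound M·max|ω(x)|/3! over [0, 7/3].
42875*sqrt(3)/46656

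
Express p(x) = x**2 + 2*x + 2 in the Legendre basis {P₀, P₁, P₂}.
(7/3)P₀ + (2)P₁ + (2/3)P₂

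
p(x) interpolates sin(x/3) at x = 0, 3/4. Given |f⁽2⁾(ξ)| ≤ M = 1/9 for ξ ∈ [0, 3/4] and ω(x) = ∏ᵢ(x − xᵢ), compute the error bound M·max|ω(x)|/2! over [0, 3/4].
1/128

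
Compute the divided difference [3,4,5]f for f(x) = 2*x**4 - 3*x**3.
158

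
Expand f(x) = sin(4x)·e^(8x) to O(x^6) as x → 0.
4*x + 32*x**2 + 352*x**3/3 + 256*x**4 + 5248*x**5/15 + O(x**6)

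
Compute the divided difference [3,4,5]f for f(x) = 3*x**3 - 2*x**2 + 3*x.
34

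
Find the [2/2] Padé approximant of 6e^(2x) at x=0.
(2*x**2 + 6*x + 6)/(x**2/3 - x + 1)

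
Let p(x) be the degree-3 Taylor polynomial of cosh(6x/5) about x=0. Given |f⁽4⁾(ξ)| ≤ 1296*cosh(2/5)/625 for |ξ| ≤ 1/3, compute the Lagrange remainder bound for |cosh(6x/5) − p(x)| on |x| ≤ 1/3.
2*cosh(2/5)/1875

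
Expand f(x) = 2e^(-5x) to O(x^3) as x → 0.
2 - 10*x + 25*x**2 + O(x**3)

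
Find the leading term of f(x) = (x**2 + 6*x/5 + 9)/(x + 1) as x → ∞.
x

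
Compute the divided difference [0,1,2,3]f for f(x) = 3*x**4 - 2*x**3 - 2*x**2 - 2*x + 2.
16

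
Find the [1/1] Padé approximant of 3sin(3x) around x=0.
9*x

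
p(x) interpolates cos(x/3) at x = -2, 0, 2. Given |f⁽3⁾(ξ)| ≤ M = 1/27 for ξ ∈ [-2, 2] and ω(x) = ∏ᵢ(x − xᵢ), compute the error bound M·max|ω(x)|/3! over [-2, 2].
8*sqrt(3)/729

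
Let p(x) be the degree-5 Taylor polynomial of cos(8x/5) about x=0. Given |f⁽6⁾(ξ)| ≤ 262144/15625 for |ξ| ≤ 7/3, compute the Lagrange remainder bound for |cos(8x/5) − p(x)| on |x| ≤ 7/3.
1927561216/512578125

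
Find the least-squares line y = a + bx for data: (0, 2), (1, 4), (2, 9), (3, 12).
a = 3/2, b = 7/2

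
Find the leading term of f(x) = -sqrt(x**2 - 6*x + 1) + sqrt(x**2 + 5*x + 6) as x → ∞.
11/2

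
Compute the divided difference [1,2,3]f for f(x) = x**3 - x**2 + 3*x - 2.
5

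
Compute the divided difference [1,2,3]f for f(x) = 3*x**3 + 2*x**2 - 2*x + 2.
20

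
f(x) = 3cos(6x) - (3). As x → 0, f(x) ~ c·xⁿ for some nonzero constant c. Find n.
2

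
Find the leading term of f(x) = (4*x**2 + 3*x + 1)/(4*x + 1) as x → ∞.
x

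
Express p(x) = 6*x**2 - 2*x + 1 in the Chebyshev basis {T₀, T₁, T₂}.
(4)T₀ + (-2)T₁ + (3)T₂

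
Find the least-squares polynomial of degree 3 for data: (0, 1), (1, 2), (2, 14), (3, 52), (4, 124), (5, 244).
137/126 + (-1349/756)x + (25/63)x² + (209/108)x³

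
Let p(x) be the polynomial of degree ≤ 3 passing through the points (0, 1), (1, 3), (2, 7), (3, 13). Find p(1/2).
7/4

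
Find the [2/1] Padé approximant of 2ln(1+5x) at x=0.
5*x*(5*x + 6)/(3*(10*x/3 + 1))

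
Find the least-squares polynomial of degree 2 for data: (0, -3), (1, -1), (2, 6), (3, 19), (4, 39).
-14/5 + (-8/5)x + (3)x²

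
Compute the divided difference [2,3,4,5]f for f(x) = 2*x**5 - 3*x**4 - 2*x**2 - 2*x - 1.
208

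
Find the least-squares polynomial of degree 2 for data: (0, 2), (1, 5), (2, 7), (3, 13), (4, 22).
87/35 + (8/35)x + (8/7)x²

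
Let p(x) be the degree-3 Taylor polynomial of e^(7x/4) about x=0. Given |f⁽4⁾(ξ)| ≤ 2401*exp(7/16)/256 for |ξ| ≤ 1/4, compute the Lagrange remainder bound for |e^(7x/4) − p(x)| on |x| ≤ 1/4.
2401*exp(7/16)/1572864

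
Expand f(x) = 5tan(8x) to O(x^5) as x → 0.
40*x + 2560*x**3/3 + O(x**5)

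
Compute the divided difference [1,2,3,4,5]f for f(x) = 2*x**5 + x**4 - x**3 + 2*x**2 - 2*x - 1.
31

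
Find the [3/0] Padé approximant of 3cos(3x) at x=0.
3 - 27*x**2/2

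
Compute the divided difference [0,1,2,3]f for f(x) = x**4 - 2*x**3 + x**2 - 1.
4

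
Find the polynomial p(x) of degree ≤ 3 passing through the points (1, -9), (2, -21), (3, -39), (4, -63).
-3*x**2 - 3*x - 3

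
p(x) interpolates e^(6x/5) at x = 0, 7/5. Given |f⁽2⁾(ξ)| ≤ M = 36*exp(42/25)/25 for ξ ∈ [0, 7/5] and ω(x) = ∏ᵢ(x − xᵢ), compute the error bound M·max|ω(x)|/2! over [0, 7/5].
441*exp(42/25)/1250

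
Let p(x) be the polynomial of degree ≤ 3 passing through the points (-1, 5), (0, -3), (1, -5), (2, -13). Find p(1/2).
-4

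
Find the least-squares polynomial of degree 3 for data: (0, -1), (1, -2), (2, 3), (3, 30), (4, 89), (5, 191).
-50/63 + (-377/189)x + (-473/252)x² + (215/108)x³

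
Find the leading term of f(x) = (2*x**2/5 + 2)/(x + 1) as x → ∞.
2*x/5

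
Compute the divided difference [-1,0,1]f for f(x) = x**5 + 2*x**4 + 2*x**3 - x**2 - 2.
1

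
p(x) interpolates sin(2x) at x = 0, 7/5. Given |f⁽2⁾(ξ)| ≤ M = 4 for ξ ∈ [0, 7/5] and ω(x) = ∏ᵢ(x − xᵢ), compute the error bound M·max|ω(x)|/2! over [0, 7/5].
49/50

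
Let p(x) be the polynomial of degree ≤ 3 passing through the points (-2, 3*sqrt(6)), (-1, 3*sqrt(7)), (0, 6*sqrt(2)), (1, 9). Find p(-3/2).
-15*sqrt(2)/8 + 9/16 + 15*sqrt(6)/16 + 45*sqrt(7)/16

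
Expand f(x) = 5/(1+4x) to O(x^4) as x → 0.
5 - 20*x + 80*x**2 - 320*x**3 + O(x**4)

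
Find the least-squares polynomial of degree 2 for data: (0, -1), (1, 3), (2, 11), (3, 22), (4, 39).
-6/7 + (113/70)x + (29/14)x²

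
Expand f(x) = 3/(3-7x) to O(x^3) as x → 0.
1 + 7*x/3 + 49*x**2/9 + O(x**3)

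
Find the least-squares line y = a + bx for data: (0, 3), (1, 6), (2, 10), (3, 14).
a = 27/10, b = 37/10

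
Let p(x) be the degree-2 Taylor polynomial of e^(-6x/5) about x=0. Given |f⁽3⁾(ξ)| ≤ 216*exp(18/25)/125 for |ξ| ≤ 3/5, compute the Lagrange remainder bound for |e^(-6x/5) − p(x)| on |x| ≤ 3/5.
972*exp(18/25)/15625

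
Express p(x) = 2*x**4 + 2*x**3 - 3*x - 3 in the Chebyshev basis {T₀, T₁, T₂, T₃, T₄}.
(-9/4)T₀ + (-3/2)T₁ + T₂ + (1/2)T₃ + (1/4)T₄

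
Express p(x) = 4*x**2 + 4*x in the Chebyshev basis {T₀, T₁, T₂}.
(2)T₀ + (4)T₁ + (2)T₂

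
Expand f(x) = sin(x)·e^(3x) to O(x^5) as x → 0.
x + 3*x**2 + 13*x**3/3 + 4*x**4 + O(x**5)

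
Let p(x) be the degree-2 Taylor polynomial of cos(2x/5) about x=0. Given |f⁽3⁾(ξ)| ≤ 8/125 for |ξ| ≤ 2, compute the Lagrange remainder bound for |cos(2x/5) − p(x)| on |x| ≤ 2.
32/375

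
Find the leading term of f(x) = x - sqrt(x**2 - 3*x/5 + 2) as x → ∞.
3/10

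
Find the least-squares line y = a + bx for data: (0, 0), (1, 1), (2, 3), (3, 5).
a = -3/10, b = 17/10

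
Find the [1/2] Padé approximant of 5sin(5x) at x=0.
25*x/(25*x**2/6 + 1)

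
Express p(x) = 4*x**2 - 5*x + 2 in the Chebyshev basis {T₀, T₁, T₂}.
(4)T₀ + (-5)T₁ + (2)T₂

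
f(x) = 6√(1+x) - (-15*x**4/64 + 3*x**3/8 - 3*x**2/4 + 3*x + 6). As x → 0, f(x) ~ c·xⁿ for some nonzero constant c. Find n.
5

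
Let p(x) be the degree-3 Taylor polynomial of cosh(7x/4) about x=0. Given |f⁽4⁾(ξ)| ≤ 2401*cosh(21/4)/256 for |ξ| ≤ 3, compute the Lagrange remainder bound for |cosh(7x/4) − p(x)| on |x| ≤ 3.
64827*cosh(21/4)/2048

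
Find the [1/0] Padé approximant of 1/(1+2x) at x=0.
1 - 2*x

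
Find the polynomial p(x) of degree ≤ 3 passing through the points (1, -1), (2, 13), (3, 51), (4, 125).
2*x**3 - 3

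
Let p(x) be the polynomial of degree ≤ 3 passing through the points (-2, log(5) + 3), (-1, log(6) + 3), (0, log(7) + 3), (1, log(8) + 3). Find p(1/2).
log(2**(5/8)*3**(11/16)*5**(1/16)*7**(15/16)/3) + 3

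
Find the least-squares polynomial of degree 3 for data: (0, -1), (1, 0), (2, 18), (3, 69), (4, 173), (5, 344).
-61/63 + (-647/378)x + (-13/63)x² + (155/54)x³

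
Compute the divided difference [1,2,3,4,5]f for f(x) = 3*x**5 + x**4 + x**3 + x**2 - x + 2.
46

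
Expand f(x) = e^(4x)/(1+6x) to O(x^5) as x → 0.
1 - 2*x + 20*x**2 - 328*x**3/3 + 2000*x**4/3 + O(x**5)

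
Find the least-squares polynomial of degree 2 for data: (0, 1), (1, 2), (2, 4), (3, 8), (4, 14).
39/35 + (-8/35)x + (6/7)x²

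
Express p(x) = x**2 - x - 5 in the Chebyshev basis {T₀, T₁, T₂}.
(-9/2)T₀ - T₁ + (1/2)T₂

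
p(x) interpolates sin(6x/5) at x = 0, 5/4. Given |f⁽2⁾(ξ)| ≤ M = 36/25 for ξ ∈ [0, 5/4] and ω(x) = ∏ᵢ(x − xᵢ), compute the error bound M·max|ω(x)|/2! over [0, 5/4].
9/32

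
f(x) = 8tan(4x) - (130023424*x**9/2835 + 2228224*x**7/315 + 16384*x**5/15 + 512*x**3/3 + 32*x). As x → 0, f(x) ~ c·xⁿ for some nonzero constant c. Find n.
11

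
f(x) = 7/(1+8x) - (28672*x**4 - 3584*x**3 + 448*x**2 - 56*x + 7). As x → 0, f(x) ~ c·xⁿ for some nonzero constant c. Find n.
5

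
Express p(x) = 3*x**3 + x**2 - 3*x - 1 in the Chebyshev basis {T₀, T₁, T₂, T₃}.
(-1/2)T₀ + (-3/4)T₁ + (1/2)T₂ + (3/4)T₃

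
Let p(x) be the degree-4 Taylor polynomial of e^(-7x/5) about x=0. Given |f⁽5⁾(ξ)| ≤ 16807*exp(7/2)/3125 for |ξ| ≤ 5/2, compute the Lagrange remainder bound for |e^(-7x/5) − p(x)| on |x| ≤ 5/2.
16807*exp(7/2)/3840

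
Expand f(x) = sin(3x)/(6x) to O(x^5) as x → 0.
1/2 - 3*x**2/4 + 27*x**4/80 + O(x**5)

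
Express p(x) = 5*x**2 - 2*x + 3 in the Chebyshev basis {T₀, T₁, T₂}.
(11/2)T₀ + (-2)T₁ + (5/2)T₂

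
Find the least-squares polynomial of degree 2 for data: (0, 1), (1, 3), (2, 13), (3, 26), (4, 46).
27/35 + (11/70)x + (39/14)x²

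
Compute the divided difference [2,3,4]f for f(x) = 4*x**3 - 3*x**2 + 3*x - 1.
33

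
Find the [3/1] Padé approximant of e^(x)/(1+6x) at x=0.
(4571*x**3/26328 + 2189*x**2/4388 + 4389*x/4388 + 1)/(26329*x/4388 + 1)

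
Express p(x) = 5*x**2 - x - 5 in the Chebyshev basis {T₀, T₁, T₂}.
(-5/2)T₀ - T₁ + (5/2)T₂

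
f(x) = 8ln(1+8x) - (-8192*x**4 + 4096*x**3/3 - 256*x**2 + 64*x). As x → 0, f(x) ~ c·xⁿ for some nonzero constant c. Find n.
5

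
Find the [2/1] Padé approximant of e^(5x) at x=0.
(25*x**2/6 + 10*x/3 + 1)/(1 - 5*x/3)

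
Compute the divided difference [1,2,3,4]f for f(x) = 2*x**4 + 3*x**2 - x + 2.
20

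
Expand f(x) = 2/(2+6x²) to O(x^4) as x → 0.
1 - 3*x**2 + O(x**4)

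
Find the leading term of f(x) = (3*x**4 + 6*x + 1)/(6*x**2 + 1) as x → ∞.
x**2/2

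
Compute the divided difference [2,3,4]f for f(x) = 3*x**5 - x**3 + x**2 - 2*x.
847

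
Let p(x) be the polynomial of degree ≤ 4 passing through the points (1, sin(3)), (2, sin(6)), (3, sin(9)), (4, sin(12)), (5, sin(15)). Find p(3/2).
35*sin(6)/32 - 35*sin(9)/64 + 7*sin(12)/32 - 5*sin(15)/128 + 35*sin(3)/128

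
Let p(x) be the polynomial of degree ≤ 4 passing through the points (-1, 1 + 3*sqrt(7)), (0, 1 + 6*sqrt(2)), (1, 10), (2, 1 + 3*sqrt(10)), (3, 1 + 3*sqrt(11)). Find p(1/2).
-15*sqrt(10)/32 - 15*sqrt(7)/128 + 9*sqrt(11)/128 + 45*sqrt(2)/16 + 469/64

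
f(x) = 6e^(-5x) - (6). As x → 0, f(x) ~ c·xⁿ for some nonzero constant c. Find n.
1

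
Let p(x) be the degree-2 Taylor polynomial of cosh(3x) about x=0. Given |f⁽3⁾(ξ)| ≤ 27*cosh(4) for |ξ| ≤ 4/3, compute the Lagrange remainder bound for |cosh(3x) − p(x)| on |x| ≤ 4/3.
32*cosh(4)/3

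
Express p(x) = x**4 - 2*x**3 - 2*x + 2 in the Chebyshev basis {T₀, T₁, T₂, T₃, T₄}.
(19/8)T₀ + (-7/2)T₁ + (1/2)T₂ + (-1/2)T₃ + (1/8)T₄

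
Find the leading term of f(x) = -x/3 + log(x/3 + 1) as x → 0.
-x**2/18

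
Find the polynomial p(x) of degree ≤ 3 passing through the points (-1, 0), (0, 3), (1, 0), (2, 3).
2*x**3 - 3*x**2 - 2*x + 3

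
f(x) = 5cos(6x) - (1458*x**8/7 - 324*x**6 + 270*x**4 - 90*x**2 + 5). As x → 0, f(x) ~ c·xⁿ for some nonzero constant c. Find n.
10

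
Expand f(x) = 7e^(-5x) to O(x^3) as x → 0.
7 - 35*x + 175*x**2/2 + O(x**3)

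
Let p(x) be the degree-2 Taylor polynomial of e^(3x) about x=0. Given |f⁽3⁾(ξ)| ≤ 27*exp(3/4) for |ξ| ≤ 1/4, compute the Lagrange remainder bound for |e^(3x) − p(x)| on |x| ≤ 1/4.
9*exp(3/4)/128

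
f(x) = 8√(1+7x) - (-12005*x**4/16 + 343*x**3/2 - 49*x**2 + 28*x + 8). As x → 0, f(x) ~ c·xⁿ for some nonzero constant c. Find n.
5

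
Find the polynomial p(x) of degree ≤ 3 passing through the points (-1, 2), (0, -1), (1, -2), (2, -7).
-x**3 + x**2 - x - 1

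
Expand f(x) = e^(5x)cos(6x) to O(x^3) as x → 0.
1 + 5*x - 11*x**2/2 + O(x**3)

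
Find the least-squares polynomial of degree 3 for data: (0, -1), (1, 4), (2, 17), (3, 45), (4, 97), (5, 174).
-52/63 + (103/54)x + (181/126)x² + (28/27)x³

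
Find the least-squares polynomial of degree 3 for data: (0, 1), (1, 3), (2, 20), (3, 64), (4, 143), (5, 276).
17/21 + (-19/63)x + (11/12)x² + (73/36)x³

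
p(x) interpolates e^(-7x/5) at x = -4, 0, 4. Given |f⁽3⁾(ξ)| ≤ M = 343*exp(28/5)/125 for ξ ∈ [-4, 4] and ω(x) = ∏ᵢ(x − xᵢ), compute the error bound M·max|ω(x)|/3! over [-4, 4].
21952*sqrt(3)*exp(28/5)/3375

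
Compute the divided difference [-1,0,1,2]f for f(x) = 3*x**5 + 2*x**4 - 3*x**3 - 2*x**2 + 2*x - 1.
16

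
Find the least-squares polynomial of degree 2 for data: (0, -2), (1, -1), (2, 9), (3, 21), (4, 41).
-16/7 + (-22/35)x + (20/7)x²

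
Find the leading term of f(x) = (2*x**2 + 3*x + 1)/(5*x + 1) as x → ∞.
2*x/5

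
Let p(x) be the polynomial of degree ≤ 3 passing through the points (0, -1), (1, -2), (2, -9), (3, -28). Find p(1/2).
-9/8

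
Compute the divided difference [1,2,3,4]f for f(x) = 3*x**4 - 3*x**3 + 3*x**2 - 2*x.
27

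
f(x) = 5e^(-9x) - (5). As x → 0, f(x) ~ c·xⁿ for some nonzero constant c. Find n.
1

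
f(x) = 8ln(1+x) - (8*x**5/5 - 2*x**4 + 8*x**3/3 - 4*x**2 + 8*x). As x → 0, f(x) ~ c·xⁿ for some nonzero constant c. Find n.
6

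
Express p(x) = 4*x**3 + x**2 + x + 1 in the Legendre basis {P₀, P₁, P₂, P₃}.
(4/3)P₀ + (17/5)P₁ + (2/3)P₂ + (8/5)P₃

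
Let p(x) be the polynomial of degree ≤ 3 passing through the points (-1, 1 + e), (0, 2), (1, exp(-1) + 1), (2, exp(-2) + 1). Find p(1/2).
(-1 + 9*e + (25 - e)*exp(2))*exp(-2)/16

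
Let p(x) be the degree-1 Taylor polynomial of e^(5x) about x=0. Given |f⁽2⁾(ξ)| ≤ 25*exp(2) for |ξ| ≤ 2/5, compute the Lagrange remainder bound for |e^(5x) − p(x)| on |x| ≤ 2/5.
2*exp(2)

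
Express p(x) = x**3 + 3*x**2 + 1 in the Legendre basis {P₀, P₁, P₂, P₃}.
(2)P₀ + (3/5)P₁ + (2)P₂ + (2/5)P₃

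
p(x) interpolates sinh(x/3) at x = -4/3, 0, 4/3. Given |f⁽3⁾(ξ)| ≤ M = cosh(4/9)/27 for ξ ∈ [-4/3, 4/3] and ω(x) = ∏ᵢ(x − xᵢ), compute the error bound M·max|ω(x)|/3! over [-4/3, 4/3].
64*sqrt(3)*cosh(4/9)/19683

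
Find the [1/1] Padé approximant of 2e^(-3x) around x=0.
(2 - 3*x)/(3*x/2 + 1)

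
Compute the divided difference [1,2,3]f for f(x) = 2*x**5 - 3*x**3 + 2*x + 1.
162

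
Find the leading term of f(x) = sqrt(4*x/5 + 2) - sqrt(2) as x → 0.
sqrt(2)*x/5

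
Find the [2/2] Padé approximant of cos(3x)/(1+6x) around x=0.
(-129*x**2/28 + x/7 + 1)/(3*x**2/4 + 43*x/7 + 1)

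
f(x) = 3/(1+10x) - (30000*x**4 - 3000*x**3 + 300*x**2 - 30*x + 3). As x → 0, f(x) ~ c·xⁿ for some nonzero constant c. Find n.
5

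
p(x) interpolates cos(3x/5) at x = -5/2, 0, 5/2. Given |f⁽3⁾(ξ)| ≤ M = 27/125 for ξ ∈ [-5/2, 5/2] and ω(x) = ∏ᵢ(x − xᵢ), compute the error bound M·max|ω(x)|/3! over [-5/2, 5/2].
sqrt(3)/8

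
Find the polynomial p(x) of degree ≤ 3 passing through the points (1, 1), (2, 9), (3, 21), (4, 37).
2*x**2 + 2*x - 3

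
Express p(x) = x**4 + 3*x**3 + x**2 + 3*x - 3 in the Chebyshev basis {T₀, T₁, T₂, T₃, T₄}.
(-17/8)T₀ + (21/4)T₁ + T₂ + (3/4)T₃ + (1/8)T₄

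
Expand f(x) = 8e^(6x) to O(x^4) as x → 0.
8 + 48*x + 144*x**2 + 288*x**3 + O(x**4)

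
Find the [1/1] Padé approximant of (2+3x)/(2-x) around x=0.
(3*x/2 + 1)/(1 - x/2)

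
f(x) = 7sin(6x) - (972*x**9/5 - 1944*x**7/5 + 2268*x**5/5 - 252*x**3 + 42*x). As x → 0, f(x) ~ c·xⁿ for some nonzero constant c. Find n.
11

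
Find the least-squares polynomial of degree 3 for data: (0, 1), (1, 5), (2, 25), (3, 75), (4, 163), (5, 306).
20/21 + (-1/63)x + (173/84)x² + (73/36)x³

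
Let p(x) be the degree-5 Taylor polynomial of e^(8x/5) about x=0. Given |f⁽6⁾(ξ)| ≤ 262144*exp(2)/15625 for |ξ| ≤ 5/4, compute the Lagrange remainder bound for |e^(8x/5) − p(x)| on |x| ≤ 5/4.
4*exp(2)/45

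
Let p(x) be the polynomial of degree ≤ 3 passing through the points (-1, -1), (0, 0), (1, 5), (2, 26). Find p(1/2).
5/4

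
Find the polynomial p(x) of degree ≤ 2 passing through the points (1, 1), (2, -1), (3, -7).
-2*x**2 + 4*x - 1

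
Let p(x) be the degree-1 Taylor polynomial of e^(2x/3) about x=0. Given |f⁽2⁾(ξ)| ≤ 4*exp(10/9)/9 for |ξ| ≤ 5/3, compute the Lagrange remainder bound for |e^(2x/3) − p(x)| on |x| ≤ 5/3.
50*exp(10/9)/81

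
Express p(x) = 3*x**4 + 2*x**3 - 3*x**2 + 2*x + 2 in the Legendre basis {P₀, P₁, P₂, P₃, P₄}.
(8/5)P₀ + (16/5)P₁ + (-2/7)P₂ + (4/5)P₃ + (24/35)P₄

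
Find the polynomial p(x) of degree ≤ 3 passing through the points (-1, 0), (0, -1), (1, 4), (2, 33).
3*x**3 + 3*x**2 - x - 1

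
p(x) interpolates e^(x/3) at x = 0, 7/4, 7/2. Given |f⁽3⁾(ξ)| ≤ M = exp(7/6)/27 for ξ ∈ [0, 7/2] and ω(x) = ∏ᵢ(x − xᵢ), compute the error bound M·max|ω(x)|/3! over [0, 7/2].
343*sqrt(3)*exp(7/6)/46656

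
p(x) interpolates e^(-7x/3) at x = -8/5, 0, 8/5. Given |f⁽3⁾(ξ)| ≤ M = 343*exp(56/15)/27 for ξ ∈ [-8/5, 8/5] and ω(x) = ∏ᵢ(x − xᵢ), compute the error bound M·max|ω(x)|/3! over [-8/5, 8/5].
175616*sqrt(3)*exp(56/15)/91125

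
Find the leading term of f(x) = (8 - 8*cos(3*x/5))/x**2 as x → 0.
36/25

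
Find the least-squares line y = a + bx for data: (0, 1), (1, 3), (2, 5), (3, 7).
a = 1, b = 2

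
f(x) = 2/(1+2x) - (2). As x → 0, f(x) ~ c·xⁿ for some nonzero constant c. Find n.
1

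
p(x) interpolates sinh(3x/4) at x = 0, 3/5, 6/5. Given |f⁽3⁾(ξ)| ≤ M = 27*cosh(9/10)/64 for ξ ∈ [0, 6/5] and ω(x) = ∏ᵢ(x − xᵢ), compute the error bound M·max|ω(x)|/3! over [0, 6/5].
27*sqrt(3)*cosh(9/10)/8000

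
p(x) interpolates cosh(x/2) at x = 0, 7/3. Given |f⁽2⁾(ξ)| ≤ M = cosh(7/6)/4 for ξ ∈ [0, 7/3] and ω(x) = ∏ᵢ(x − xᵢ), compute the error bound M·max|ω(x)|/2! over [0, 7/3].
49*cosh(7/6)/288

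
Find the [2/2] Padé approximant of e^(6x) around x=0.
(3*x**2 + 3*x + 1)/(3*x**2 - 3*x + 1)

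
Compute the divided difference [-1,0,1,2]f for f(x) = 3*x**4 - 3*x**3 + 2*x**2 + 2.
3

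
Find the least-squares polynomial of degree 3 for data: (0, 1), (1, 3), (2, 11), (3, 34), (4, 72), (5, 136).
127/126 + (113/756)x + (185/252)x² + (25/27)x³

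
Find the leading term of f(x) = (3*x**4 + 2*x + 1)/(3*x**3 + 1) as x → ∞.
x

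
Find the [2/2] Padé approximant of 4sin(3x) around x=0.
12*x/(3*x**2/2 + 1)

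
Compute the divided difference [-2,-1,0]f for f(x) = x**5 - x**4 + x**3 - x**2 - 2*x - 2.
-26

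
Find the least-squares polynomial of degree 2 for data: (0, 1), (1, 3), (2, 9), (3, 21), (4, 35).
31/35 + (1/35)x + (15/7)x²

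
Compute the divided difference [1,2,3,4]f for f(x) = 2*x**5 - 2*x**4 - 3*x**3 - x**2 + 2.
107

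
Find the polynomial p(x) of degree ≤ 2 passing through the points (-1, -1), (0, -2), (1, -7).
-2*x**2 - 3*x - 2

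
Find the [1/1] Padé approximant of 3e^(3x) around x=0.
(9*x/2 + 3)/(1 - 3*x/2)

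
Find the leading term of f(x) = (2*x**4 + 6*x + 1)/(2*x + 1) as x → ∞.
x**3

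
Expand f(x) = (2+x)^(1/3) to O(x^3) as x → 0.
2**(1/3) + 2**(1/3)*x/6 - 2**(1/3)*x**2/36 + O(x**3)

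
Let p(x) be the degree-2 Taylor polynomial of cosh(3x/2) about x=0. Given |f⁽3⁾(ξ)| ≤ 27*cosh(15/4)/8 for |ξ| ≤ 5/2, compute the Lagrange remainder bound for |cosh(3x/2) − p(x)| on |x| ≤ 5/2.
1125*cosh(15/4)/128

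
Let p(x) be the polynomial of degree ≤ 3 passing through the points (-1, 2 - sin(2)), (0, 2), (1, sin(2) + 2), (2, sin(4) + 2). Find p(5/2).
-15*sin(2)/8 + 35*sin(4)/16 + 2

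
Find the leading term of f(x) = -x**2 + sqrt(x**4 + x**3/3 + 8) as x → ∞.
x/6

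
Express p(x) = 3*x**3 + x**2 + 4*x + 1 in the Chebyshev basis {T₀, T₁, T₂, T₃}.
(3/2)T₀ + (25/4)T₁ + (1/2)T₂ + (3/4)T₃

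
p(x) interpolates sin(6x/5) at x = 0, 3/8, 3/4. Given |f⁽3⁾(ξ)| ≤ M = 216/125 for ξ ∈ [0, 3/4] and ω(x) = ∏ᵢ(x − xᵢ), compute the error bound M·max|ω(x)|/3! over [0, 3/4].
27*sqrt(3)/8000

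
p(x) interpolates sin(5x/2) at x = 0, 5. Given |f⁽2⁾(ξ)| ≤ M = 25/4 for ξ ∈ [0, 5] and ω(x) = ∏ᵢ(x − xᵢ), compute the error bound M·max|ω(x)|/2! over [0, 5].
625/32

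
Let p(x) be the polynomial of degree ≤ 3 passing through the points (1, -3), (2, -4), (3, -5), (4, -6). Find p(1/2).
-5/2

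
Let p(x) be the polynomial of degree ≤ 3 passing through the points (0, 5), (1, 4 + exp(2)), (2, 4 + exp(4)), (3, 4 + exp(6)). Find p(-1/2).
-5*exp(6)/16 - 35*exp(2)/16 + 99/16 + 21*exp(4)/16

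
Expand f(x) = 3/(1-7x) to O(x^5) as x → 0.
3 + 21*x + 147*x**2 + 1029*x**3 + 7203*x**4 + O(x**5)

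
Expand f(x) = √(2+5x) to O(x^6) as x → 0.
sqrt(2) + 5*sqrt(2)*x/4 - 25*sqrt(2)*x**2/32 + 125*sqrt(2)*x**3/128 - 3125*sqrt(2)*x**4/2048 + 21875*sqrt(2)*x**5/8192 + O(x**6)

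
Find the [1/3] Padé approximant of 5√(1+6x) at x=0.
(105*x/4 + 5)/(27*x**3/8 - 9*x**2/4 + 9*x/4 + 1)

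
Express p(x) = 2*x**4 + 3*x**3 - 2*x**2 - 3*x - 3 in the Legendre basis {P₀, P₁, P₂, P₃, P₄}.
(-49/15)P₀ + (-6/5)P₁ + (-4/21)P₂ + (6/5)P₃ + (16/35)P₄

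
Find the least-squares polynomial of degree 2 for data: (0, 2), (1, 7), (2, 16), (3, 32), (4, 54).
79/35 + (83/70)x + (41/14)x²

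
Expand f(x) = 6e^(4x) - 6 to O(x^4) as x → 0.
24*x + 48*x**2 + 64*x**3 + O(x**4)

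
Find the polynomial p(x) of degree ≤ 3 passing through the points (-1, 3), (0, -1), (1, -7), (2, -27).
-2*x**3 - x**2 - 3*x - 1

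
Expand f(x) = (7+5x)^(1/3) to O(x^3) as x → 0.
7**(1/3) + 5*7**(1/3)*x/21 - 25*7**(1/3)*x**2/441 + O(x**3)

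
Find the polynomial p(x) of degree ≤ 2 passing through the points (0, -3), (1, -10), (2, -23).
-3*x**2 - 4*x - 3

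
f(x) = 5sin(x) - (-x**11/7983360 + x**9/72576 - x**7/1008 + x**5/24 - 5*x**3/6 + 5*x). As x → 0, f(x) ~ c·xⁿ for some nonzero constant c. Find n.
13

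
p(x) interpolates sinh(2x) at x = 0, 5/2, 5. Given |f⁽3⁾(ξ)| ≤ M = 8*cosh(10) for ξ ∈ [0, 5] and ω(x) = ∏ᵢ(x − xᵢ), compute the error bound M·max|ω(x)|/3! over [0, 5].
125*sqrt(3)*cosh(10)/27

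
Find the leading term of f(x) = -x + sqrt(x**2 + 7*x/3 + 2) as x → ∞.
7/6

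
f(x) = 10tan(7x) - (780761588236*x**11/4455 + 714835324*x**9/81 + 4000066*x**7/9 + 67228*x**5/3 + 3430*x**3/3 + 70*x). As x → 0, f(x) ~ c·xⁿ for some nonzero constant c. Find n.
13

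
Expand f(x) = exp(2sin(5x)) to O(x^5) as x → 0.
1 + 10*x + 50*x**2 + 125*x**3 + O(x**5)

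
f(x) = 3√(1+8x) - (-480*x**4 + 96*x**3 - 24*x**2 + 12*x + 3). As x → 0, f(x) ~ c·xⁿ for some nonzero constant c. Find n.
5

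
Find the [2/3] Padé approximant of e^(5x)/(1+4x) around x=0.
(925*x**2/388 + 250*x/97 + 1)/(8675*x**3/1164 - 2985*x**2/388 + 153*x/97 + 1)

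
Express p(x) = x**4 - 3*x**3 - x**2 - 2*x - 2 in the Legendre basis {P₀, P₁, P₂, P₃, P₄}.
(-32/15)P₀ + (-19/5)P₁ + (-2/21)P₂ + (-6/5)P₃ + (8/35)P₄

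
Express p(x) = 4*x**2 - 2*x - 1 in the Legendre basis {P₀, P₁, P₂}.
(1/3)P₀ + (-2)P₁ + (8/3)P₂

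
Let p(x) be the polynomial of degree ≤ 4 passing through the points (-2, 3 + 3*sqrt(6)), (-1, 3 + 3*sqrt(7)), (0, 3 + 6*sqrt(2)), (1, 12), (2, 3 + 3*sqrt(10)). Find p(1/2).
-15*sqrt(7)/32 - 15*sqrt(10)/128 + 9*sqrt(6)/128 + 135*sqrt(2)/32 + 231/32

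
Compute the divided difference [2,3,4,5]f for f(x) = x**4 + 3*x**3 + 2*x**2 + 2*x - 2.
17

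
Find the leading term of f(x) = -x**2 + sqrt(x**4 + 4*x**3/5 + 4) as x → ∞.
2*x/5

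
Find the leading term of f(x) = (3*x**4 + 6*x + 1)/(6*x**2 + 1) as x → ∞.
x**2/2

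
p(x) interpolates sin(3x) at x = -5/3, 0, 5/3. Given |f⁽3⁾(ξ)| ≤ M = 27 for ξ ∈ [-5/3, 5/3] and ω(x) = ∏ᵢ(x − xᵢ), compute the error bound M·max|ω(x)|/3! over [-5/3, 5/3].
125*sqrt(3)/27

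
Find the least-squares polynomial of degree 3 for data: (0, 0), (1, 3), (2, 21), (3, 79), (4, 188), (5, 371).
11/63 + (-139/189)x + (-13/63)x² + (82/27)x³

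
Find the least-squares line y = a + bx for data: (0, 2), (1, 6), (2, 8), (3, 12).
a = 11/5, b = 16/5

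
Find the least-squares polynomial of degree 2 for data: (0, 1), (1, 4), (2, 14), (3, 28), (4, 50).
1 + (1/5)x + (3)x²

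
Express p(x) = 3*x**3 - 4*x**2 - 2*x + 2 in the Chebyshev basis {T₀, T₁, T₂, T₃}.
(1/4)T₁ + (-2)T₂ + (3/4)T₃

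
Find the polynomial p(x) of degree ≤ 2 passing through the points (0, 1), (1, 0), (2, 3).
2*x**2 - 3*x + 1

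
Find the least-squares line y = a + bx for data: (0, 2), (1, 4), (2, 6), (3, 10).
a = 8/5, b = 13/5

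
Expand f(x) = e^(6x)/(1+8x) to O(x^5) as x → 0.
1 - 2*x + 34*x**2 - 236*x**3 + 1942*x**4 + O(x**5)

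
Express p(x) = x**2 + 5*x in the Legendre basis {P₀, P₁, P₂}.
(1/3)P₀ + (5)P₁ + (2/3)P₂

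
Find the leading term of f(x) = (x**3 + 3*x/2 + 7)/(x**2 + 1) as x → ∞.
x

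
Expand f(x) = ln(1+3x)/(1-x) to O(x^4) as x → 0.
3*x - 3*x**2/2 + 15*x**3/2 + O(x**4)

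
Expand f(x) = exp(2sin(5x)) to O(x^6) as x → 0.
1 + 10*x + 50*x**2 + 125*x**3 - 14375*x**5/12 + O(x**6)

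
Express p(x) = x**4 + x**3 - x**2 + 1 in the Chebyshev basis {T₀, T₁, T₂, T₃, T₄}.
(7/8)T₀ + (3/4)T₁ + (1/4)T₃ + (1/8)T₄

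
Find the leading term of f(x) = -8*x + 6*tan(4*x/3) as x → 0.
128*x**3/27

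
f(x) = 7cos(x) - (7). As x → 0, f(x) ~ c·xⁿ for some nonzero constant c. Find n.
2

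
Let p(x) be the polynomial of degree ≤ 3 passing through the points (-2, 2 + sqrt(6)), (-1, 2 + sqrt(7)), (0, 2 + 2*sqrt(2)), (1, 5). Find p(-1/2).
-sqrt(6)/16 + 9*sqrt(7)/16 + 9*sqrt(2)/8 + 29/16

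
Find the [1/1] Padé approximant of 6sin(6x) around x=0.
36*x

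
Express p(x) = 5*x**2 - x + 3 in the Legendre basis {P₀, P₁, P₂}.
(14/3)P₀ - P₁ + (10/3)P₂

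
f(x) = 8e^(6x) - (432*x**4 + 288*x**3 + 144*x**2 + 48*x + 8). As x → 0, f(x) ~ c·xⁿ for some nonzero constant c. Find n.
5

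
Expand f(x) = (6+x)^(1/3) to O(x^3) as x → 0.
6**(1/3) + 6**(1/3)*x/18 - 6**(1/3)*x**2/324 + O(x**3)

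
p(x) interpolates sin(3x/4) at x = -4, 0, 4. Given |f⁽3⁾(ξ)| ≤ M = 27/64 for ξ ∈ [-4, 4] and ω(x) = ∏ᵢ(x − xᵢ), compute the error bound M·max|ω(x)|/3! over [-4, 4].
sqrt(3)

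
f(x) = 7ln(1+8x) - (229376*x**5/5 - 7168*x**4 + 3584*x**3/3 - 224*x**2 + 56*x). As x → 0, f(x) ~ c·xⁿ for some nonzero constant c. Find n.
6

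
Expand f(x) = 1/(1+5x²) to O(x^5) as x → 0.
1 - 5*x**2 + 25*x**4 + O(x**5)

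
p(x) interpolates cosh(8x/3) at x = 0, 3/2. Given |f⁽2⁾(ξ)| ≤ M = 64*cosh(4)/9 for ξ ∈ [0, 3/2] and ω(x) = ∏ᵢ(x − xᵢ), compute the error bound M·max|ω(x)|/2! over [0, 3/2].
2*cosh(4)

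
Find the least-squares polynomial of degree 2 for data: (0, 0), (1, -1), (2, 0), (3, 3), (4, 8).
(-2)x + x²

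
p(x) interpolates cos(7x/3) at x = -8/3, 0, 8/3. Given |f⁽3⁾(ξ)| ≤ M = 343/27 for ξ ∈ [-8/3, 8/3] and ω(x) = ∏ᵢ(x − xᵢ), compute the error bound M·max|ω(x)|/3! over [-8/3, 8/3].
175616*sqrt(3)/19683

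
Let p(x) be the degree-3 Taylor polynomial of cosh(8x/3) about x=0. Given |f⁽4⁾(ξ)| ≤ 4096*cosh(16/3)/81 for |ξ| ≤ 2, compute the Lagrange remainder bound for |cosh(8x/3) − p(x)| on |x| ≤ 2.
8192*cosh(16/3)/243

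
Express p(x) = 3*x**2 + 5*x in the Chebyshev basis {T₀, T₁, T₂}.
(3/2)T₀ + (5)T₁ + (3/2)T₂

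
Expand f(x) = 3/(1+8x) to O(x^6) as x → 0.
3 - 24*x + 192*x**2 - 1536*x**3 + 12288*x**4 - 98304*x**5 + O(x**6)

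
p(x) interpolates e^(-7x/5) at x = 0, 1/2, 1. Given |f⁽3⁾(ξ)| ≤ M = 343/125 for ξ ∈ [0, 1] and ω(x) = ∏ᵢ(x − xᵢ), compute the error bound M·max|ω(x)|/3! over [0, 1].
343*sqrt(3)/27000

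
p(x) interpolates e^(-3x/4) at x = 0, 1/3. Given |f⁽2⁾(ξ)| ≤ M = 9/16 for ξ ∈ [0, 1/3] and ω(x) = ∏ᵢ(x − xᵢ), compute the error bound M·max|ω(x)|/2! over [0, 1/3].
1/128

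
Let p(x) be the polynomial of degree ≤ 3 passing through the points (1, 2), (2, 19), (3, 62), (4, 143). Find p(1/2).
-1/2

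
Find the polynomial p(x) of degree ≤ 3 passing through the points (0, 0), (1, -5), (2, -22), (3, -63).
-2*x**3 - 3*x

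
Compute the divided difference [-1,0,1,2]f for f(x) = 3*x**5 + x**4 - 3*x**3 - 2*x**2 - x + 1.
14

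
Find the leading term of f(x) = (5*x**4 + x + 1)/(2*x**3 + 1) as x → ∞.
5*x/2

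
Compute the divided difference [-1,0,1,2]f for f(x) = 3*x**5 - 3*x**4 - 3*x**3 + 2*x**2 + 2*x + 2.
6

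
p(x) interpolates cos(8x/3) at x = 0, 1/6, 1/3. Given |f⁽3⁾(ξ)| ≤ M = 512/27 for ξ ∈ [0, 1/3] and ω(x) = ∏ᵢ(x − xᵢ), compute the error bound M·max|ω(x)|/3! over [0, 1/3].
64*sqrt(3)/19683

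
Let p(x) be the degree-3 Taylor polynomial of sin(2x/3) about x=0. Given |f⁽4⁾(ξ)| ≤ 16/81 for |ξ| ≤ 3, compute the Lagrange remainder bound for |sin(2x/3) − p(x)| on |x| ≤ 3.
2/3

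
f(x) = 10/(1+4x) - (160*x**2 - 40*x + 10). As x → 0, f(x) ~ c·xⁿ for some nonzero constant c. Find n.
3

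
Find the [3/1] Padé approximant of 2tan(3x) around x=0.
18*x**3 + 6*x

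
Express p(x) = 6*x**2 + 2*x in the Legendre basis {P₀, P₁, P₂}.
(2)P₀ + (2)P₁ + (4)P₂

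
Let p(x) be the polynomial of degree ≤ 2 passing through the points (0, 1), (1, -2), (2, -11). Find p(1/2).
1/4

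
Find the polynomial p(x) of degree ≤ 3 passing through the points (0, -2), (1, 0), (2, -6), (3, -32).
-2*x**3 + 2*x**2 + 2*x - 2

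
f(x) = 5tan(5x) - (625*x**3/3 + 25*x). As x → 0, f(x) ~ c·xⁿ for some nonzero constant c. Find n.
5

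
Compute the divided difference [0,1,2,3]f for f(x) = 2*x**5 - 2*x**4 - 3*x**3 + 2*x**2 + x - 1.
35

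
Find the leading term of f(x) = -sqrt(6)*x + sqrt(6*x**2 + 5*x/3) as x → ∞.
5*sqrt(6)/36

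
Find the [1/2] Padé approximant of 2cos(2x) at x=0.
2/(2*x**2 + 1)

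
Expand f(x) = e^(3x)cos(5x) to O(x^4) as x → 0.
1 + 3*x - 8*x**2 - 33*x**3 + O(x**4)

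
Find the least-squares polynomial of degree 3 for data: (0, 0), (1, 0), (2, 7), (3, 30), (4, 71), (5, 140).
1/42 + (-535/252)x + (37/42)x² + (37/36)x³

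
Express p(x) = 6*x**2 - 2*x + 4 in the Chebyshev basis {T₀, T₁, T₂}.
(7)T₀ + (-2)T₁ + (3)T₂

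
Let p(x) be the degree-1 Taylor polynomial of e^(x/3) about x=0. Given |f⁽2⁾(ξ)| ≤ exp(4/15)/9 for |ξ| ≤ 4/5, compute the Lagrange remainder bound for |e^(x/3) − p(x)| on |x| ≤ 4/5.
8*exp(4/15)/225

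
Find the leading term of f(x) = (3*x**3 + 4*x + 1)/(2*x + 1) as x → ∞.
3*x**2/2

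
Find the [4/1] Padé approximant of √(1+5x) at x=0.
(375*x**4/128 - 25*x**3/8 + 45*x**2/8 + 6*x + 1)/(7*x/2 + 1)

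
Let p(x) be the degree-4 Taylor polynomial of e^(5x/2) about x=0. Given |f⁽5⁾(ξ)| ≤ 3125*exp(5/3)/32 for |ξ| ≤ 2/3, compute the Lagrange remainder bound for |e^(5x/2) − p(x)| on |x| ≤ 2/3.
625*exp(5/3)/5832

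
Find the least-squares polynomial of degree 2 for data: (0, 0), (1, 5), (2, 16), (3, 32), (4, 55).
2/35 + (139/70)x + (41/14)x²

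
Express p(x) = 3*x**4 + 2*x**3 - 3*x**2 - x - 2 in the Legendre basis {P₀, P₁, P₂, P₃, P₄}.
(-12/5)P₀ + (1/5)P₁ + (-2/7)P₂ + (4/5)P₃ + (24/35)P₄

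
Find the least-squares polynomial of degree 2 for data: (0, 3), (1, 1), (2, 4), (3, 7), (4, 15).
20/7 + (-19/7)x + (10/7)x²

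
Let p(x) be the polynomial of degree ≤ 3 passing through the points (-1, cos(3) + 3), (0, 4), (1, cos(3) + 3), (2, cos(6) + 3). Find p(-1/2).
cos(6)/16 + 63/16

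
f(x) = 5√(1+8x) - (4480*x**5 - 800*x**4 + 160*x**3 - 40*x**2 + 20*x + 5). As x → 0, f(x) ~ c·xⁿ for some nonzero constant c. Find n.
6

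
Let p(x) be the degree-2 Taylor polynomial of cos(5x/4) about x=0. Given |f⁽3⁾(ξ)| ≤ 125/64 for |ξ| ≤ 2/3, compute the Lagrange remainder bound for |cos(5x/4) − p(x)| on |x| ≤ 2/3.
125/1296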